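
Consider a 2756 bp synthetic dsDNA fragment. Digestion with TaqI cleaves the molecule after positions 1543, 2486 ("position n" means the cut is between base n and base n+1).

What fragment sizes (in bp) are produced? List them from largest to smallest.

Linear molecule, 2 cuts → 3 fragments:
  1543 − 0 = 1543 bp
  2486 − 1543 = 943 bp
  2756 − 2486 = 270 bp
Sorted largest to smallest: 1543, 943, 270 bp.

1543, 943, 270 bp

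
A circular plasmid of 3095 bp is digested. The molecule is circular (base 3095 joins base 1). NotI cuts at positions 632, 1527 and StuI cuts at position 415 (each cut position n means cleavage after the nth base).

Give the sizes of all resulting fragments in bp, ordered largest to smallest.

1983, 895, 217 bp

Combined cut positions (sorted): 415, 632, 1527.
Circular molecule, 3 cuts → 3 fragments:
  632 − 415 = 217 bp
  1527 − 632 = 895 bp
  wrap: 3095 − 1527 + 415 = 1983 bp
Sorted largest to smallest: 1983, 895, 217 bp.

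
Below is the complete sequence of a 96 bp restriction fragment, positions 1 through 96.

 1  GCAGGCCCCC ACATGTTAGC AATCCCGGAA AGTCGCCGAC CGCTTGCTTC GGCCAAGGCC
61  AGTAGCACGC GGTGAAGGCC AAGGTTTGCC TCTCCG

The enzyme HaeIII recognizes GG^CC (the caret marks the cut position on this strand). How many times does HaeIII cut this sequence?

4

GGCC occurs starting at positions 4, 51, 57, 77.
HaeIII cuts at 4 sites.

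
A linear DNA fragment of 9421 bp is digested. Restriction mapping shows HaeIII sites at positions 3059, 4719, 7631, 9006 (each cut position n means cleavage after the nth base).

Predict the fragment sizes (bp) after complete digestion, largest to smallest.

3059, 2912, 1660, 1375, 415 bp

Linear molecule, 4 cuts → 5 fragments:
  3059 − 0 = 3059 bp
  4719 − 3059 = 1660 bp
  7631 − 4719 = 2912 bp
  9006 − 7631 = 1375 bp
  9421 − 9006 = 415 bp
Sorted largest to smallest: 3059, 2912, 1660, 1375, 415 bp.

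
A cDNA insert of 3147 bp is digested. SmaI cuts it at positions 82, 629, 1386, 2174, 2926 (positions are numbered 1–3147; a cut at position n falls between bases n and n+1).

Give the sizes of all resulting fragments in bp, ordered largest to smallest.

788, 757, 752, 547, 221, 82 bp

Linear molecule, 5 cuts → 6 fragments:
  82 − 0 = 82 bp
  629 − 82 = 547 bp
  1386 − 629 = 757 bp
  2174 − 1386 = 788 bp
  2926 − 2174 = 752 bp
  3147 − 2926 = 221 bp
Sorted largest to smallest: 788, 757, 752, 547, 221, 82 bp.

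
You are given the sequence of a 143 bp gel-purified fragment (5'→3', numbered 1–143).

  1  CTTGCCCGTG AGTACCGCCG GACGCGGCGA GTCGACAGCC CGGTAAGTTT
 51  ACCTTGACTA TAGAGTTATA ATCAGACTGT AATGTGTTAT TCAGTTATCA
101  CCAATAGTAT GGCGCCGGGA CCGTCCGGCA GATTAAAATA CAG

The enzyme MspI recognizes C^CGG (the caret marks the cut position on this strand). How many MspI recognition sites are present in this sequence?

4

CCGG occurs starting at positions 18, 40, 115, 125.
MspI cuts at 4 sites.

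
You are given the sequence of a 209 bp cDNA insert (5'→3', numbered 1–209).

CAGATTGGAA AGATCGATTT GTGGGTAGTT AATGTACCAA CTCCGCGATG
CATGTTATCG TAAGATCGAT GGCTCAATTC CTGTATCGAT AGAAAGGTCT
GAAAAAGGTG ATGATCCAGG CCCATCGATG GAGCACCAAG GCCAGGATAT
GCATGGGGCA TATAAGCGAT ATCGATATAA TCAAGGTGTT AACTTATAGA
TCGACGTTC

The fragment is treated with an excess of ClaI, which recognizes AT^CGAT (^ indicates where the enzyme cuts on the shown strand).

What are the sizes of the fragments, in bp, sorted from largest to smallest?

52, 47, 39, 37, 20, 14 bp

ClaI sites (ATCGAT) start at positions 13, 65, 85, 124, 171.
ClaI cuts after base 2 of each site, so after positions 14, 66, 86, 125, 172.
Linear molecule, 5 cuts → 6 fragments:
  1–14 → 14 bp
  15–66 → 52 bp
  67–86 → 20 bp
  87–125 → 39 bp
  126–172 → 47 bp
  173–209 → 37 bp
Sorted largest to smallest: 52, 47, 39, 37, 20, 14 bp.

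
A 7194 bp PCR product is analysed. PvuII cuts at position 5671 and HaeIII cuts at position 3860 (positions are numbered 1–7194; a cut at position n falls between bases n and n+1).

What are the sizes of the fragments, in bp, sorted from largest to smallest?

Combined cut positions (sorted): 3860, 5671.
Linear molecule, 2 cuts → 3 fragments:
  3860 − 0 = 3860 bp
  5671 − 3860 = 1811 bp
  7194 − 5671 = 1523 bp
Sorted largest to smallest: 3860, 1811, 1523 bp.

3860, 1811, 1523 bp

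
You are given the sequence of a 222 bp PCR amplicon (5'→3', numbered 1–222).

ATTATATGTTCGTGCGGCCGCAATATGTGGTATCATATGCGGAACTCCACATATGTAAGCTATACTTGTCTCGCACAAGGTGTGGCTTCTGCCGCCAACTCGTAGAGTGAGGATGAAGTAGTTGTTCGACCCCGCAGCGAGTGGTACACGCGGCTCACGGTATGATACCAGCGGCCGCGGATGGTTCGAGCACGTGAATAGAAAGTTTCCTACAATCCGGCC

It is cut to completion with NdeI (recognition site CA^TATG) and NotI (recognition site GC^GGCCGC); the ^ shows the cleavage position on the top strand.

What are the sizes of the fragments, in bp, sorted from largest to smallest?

121, 50, 20, 16, 15 bp

NdeI sites (CATATG) start at positions 34, 50.
NdeI cuts after base 2 of each site, so after positions 35, 51.
NotI sites (GCGGCCGC) start at positions 14, 171.
NotI cuts after base 2 of each site, so after positions 15, 172.
Combined cut positions: 15, 35, 51, 172.
Linear molecule, 4 cuts → 5 fragments:
  1–15 → 15 bp
  16–35 → 20 bp
  36–51 → 16 bp
  52–172 → 121 bp
  173–222 → 50 bp
Sorted largest to smallest: 121, 50, 20, 16, 15 bp.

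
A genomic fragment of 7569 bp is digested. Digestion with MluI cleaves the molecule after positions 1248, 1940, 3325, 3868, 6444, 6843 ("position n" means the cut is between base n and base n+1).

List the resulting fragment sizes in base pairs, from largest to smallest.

2576, 1385, 1248, 726, 692, 543, 399 bp

Linear molecule, 6 cuts → 7 fragments:
  1248 − 0 = 1248 bp
  1940 − 1248 = 692 bp
  3325 − 1940 = 1385 bp
  3868 − 3325 = 543 bp
  6444 − 3868 = 2576 bp
  6843 − 6444 = 399 bp
  7569 − 6843 = 726 bp
Sorted largest to smallest: 2576, 1385, 1248, 726, 692, 543, 399 bp.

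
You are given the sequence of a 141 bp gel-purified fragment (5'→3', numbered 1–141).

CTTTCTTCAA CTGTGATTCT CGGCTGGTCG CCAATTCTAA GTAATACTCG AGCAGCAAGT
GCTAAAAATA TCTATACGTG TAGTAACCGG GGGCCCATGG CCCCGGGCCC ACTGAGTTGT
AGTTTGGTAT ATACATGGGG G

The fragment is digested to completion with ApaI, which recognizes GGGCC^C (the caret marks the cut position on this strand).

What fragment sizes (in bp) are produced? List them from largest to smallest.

ApaI sites (GGGCCC) start at positions 91, 105.
ApaI cuts after base 5 of each site (before the last base), so after positions 95, 109.
Linear molecule, 2 cuts → 3 fragments:
  1–95 → 95 bp
  96–109 → 14 bp
  110–141 → 32 bp
Sorted largest to smallest: 95, 32, 14 bp.

95, 32, 14 bp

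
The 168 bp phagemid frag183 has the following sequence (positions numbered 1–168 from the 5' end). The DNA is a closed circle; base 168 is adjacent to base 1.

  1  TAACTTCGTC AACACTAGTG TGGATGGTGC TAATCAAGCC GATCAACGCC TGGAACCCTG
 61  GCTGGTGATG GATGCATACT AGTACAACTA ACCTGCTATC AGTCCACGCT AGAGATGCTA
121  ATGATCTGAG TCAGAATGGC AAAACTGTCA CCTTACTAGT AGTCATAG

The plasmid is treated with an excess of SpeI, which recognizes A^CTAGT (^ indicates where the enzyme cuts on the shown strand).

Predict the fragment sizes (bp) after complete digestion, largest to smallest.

SpeI sites (ACTAGT) start at positions 14, 78, 155.
SpeI cuts after the first base of each site, so after positions 14, 78, 155.
Circular molecule, 3 cuts → 3 fragments:
  15–78 → 64 bp
  79–155 → 77 bp
  156–168 then 1–14 → 13 + 14 = 27 bp
Sorted largest to smallest: 77, 64, 27 bp.

77, 64, 27 bp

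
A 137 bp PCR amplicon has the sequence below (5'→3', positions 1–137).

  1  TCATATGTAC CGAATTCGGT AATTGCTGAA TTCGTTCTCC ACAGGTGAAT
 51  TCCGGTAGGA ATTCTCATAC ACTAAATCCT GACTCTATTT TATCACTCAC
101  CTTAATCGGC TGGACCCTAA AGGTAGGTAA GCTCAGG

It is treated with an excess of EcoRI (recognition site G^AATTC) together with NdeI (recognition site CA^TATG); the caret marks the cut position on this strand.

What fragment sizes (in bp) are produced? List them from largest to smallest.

78, 19, 16, 12, 9, 3 bp

EcoRI sites (GAATTC) start at positions 12, 28, 47, 59.
EcoRI cuts after the first base of each site, so after positions 12, 28, 47, 59.
The NdeI site (CATATG) starts at position 2.
NdeI cuts after base 2 of each site, so after position 3.
Combined cut positions: 3, 12, 28, 47, 59.
Linear molecule, 5 cuts → 6 fragments:
  1–3 → 3 bp
  4–12 → 9 bp
  13–28 → 16 bp
  29–47 → 19 bp
  48–59 → 12 bp
  60–137 → 78 bp
Sorted largest to smallest: 78, 19, 16, 12, 9, 3 bp.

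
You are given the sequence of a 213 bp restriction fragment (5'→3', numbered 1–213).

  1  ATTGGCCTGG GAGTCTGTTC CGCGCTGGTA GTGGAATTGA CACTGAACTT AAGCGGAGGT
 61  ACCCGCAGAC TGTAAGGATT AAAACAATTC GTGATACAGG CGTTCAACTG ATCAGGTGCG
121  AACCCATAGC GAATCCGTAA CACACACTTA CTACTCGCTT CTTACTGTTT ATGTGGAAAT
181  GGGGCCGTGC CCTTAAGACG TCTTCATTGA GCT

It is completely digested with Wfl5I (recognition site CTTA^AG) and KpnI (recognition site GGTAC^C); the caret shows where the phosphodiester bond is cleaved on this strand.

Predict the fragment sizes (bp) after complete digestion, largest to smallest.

133, 51, 18, 11 bp

Wfl5I sites (CTTAAG) start at positions 48, 192.
Wfl5I cuts after base 4 of each site, so after positions 51, 195.
The KpnI site (GGTACC) starts at position 58.
KpnI cuts after base 5 of each site (before the last base), so after position 62.
Combined cut positions: 51, 62, 195.
Linear molecule, 3 cuts → 4 fragments:
  1–51 → 51 bp
  52–62 → 11 bp
  63–195 → 133 bp
  196–213 → 18 bp
Sorted largest to smallest: 133, 51, 18, 11 bp.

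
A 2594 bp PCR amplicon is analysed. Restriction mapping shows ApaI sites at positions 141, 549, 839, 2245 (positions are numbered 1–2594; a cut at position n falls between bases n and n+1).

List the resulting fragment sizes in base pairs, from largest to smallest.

1406, 408, 349, 290, 141 bp

Linear molecule, 4 cuts → 5 fragments:
  141 − 0 = 141 bp
  549 − 141 = 408 bp
  839 − 549 = 290 bp
  2245 − 839 = 1406 bp
  2594 − 2245 = 349 bp
Sorted largest to smallest: 1406, 408, 349, 290, 141 bp.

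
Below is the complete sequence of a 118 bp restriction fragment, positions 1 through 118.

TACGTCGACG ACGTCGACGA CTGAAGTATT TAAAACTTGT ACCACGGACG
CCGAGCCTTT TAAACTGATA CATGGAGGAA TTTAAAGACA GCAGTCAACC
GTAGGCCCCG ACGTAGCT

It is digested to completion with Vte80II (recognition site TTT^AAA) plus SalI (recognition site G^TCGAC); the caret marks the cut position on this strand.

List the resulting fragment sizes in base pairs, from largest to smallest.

35, 30, 22, 18, 9, 4 bp

Vte80II sites (TTTAAA) start at positions 29, 59, 81.
Vte80II cuts after base 3 of each site, so after positions 31, 61, 83.
SalI sites (GTCGAC) start at positions 4, 13.
SalI cuts after the first base of each site, so after positions 4, 13.
Combined cut positions: 4, 13, 31, 61, 83.
Linear molecule, 5 cuts → 6 fragments:
  1–4 → 4 bp
  5–13 → 9 bp
  14–31 → 18 bp
  32–61 → 30 bp
  62–83 → 22 bp
  84–118 → 35 bp
Sorted largest to smallest: 35, 30, 22, 18, 9, 4 bp.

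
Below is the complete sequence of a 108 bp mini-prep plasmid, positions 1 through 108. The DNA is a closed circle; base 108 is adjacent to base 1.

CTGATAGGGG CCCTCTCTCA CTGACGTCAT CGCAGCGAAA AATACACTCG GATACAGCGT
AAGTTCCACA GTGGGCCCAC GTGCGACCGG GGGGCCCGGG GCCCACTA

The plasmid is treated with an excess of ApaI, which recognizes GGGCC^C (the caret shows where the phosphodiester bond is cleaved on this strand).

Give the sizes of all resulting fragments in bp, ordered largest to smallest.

ApaI sites (GGGCCC) start at positions 8, 73, 92, 99.
ApaI cuts after base 5 of each site (before the last base), so after positions 12, 77, 96, 103.
Circular molecule, 4 cuts → 4 fragments:
  13–77 → 65 bp
  78–96 → 19 bp
  97–103 → 7 bp
  104–108 then 1–12 → 5 + 12 = 17 bp
Sorted largest to smallest: 65, 19, 17, 7 bp.

65, 19, 17, 7 bp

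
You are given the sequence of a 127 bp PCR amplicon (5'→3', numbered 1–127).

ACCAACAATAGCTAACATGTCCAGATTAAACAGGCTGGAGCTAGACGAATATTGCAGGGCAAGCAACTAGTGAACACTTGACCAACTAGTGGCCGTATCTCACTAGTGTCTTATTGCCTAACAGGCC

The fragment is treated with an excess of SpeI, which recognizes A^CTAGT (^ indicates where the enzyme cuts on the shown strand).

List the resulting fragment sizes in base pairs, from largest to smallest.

66, 25, 19, 17 bp

SpeI sites (ACTAGT) start at positions 66, 85, 102.
SpeI cuts after the first base of each site, so after positions 66, 85, 102.
Linear molecule, 3 cuts → 4 fragments:
  1–66 → 66 bp
  67–85 → 19 bp
  86–102 → 17 bp
  103–127 → 25 bp
Sorted largest to smallest: 66, 25, 19, 17 bp.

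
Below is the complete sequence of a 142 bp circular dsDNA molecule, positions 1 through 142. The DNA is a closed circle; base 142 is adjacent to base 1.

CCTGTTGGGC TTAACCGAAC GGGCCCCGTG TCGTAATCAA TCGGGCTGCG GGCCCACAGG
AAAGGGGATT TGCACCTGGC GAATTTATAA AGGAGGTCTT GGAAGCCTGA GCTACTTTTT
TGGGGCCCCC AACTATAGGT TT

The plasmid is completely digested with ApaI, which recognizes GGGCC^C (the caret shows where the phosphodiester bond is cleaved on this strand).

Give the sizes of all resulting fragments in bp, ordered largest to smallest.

ApaI sites (GGGCCC) start at positions 21, 50, 123.
ApaI cuts after base 5 of each site (before the last base), so after positions 25, 54, 127.
Circular molecule, 3 cuts → 3 fragments:
  26–54 → 29 bp
  55–127 → 73 bp
  128–142 then 1–25 → 15 + 25 = 40 bp
Sorted largest to smallest: 73, 40, 29 bp.

73, 40, 29 bp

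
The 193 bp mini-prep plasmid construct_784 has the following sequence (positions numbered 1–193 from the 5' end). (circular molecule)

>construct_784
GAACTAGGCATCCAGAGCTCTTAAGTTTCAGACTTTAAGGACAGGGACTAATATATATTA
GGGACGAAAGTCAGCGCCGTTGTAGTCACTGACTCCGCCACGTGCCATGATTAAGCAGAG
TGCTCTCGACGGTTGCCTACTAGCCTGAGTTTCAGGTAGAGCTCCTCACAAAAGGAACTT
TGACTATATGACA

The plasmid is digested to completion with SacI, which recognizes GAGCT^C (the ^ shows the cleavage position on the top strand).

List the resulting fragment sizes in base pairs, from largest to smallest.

SacI sites (GAGCTC) start at positions 15, 159.
SacI cuts after base 5 of each site (before the last base), so after positions 19, 163.
Circular molecule, 2 cuts → 2 fragments:
  20–163 → 144 bp
  164–193 then 1–19 → 30 + 19 = 49 bp
Sorted largest to smallest: 144, 49 bp.

144, 49 bp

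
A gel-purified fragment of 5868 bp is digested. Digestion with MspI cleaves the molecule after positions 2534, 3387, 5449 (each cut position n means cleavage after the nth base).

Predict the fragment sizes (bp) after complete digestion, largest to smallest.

Linear molecule, 3 cuts → 4 fragments:
  2534 − 0 = 2534 bp
  3387 − 2534 = 853 bp
  5449 − 3387 = 2062 bp
  5868 − 5449 = 419 bp
Sorted largest to smallest: 2534, 2062, 853, 419 bp.

2534, 2062, 853, 419 bp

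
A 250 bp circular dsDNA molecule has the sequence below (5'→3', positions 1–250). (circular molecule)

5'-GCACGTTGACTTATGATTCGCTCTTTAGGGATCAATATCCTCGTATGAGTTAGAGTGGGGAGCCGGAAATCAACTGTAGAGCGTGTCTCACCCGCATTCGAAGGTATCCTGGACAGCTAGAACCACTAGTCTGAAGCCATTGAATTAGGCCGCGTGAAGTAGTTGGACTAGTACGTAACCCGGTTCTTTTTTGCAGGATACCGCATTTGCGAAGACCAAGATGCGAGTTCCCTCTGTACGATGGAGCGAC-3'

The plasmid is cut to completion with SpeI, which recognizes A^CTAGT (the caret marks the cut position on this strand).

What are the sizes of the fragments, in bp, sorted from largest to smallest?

SpeI sites (ACTAGT) start at positions 125, 167.
SpeI cuts after the first base of each site, so after positions 125, 167.
Circular molecule, 2 cuts → 2 fragments:
  126–167 → 42 bp
  168–250 then 1–125 → 83 + 125 = 208 bp
Sorted largest to smallest: 208, 42 bp.

208, 42 bp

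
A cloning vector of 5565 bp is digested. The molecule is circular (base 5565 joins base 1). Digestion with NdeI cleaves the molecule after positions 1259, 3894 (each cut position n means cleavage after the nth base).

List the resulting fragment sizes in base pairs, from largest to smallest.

2930, 2635 bp

Circular molecule, 2 cuts → 2 fragments:
  3894 − 1259 = 2635 bp
  wrap: 5565 − 3894 + 1259 = 2930 bp
Sorted largest to smallest: 2930, 2635 bp.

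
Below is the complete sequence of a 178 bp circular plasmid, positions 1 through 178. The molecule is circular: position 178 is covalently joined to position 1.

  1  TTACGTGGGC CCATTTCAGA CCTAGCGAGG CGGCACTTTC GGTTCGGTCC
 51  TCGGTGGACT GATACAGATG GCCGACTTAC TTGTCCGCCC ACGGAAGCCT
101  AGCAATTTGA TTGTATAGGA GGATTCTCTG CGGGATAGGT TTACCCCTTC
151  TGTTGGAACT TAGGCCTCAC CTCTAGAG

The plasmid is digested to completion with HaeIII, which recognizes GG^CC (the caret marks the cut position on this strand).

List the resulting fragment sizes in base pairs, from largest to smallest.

93, 62, 23 bp

HaeIII sites (GGCC) start at positions 8, 70, 163.
HaeIII cuts after base 2 of each site, so after positions 9, 71, 164.
Circular molecule, 3 cuts → 3 fragments:
  10–71 → 62 bp
  72–164 → 93 bp
  165–178 then 1–9 → 14 + 9 = 23 bp
Sorted largest to smallest: 93, 62, 23 bp.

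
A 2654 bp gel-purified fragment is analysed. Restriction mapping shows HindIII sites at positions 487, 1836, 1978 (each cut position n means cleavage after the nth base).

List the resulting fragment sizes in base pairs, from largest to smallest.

Linear molecule, 3 cuts → 4 fragments:
  487 − 0 = 487 bp
  1836 − 487 = 1349 bp
  1978 − 1836 = 142 bp
  2654 − 1978 = 676 bp
Sorted largest to smallest: 1349, 676, 487, 142 bp.

1349, 676, 487, 142 bp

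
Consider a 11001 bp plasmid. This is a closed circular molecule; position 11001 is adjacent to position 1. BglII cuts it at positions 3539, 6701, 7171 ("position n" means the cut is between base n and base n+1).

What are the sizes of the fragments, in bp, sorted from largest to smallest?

Circular molecule, 3 cuts → 3 fragments:
  6701 − 3539 = 3162 bp
  7171 − 6701 = 470 bp
  wrap: 11001 − 7171 + 3539 = 7369 bp
Sorted largest to smallest: 7369, 3162, 470 bp.

7369, 3162, 470 bp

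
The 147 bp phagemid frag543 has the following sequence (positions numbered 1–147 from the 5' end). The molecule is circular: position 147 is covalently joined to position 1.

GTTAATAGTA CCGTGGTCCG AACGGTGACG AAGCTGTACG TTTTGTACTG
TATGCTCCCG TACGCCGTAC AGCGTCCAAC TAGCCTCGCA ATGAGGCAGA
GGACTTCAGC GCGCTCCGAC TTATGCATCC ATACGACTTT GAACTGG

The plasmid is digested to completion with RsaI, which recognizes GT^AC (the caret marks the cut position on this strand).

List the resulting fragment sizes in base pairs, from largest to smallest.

RsaI sites (GTAC) start at positions 8, 36, 45, 60, 67.
RsaI cuts after base 2 of each site, so after positions 9, 37, 46, 61, 68.
Circular molecule, 5 cuts → 5 fragments:
  10–37 → 28 bp
  38–46 → 9 bp
  47–61 → 15 bp
  62–68 → 7 bp
  69–147 then 1–9 → 79 + 9 = 88 bp
Sorted largest to smallest: 88, 28, 15, 9, 7 bp.

88, 28, 15, 9, 7 bp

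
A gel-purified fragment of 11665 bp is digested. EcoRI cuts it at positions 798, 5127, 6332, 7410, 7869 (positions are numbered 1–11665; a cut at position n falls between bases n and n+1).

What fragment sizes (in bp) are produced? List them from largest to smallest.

Linear molecule, 5 cuts → 6 fragments:
  798 − 0 = 798 bp
  5127 − 798 = 4329 bp
  6332 − 5127 = 1205 bp
  7410 − 6332 = 1078 bp
  7869 − 7410 = 459 bp
  11665 − 7869 = 3796 bp
Sorted largest to smallest: 4329, 3796, 1205, 1078, 798, 459 bp.

4329, 3796, 1205, 1078, 798, 459 bp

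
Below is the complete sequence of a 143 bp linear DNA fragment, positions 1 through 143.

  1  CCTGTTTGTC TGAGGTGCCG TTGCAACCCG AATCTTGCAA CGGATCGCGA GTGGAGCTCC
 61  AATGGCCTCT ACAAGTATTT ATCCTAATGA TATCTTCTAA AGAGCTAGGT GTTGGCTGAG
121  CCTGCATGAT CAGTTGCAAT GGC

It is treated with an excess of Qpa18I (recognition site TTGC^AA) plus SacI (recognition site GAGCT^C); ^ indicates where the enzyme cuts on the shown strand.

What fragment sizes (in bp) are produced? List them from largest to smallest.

Qpa18I sites (TTGCAA) start at positions 21, 35, 134.
Qpa18I cuts after base 4 of each site, so after positions 24, 38, 137.
The SacI site (GAGCTC) starts at position 54.
SacI cuts after base 5 of each site (before the last base), so after position 58.
Combined cut positions: 24, 38, 58, 137.
Linear molecule, 4 cuts → 5 fragments:
  1–24 → 24 bp
  25–38 → 14 bp
  39–58 → 20 bp
  59–137 → 79 bp
  138–143 → 6 bp
Sorted largest to smallest: 79, 24, 20, 14, 6 bp.

79, 24, 20, 14, 6 bp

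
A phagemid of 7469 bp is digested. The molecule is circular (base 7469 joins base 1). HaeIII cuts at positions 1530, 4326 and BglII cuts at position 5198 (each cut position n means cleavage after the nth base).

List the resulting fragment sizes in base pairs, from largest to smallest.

3801, 2796, 872 bp

Combined cut positions (sorted): 1530, 4326, 5198.
Circular molecule, 3 cuts → 3 fragments:
  4326 − 1530 = 2796 bp
  5198 − 4326 = 872 bp
  wrap: 7469 − 5198 + 1530 = 3801 bp
Sorted largest to smallest: 3801, 2796, 872 bp.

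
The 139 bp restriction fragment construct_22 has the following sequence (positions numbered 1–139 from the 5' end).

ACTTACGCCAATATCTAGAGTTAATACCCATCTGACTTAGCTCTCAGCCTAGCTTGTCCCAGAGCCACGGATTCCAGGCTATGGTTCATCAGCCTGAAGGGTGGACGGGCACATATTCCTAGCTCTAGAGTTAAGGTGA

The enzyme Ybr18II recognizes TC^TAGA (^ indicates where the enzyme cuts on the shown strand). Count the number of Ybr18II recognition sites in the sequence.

2

TCTAGA occurs starting at positions 14, 124.
Ybr18II cuts at 2 sites.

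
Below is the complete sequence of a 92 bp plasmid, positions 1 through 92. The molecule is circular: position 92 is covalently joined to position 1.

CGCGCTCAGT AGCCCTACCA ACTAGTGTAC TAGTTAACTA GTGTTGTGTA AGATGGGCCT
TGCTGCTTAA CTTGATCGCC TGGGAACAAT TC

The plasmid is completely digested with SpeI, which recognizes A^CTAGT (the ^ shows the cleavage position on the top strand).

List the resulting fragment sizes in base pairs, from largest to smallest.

SpeI sites (ACTAGT) start at positions 21, 29, 37.
SpeI cuts after the first base of each site, so after positions 21, 29, 37.
Circular molecule, 3 cuts → 3 fragments:
  22–29 → 8 bp
  30–37 → 8 bp
  38–92 then 1–21 → 55 + 21 = 76 bp
Sorted largest to smallest: 76, 8, 8 bp.

76, 8, 8 bp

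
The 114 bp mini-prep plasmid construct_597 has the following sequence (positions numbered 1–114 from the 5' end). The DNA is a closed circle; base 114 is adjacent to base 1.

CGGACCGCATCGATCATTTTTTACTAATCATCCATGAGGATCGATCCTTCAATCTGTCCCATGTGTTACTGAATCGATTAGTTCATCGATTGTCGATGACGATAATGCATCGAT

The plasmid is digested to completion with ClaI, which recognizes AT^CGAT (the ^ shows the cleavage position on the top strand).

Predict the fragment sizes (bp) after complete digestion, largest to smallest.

33, 31, 24, 14, 12 bp

ClaI sites (ATCGAT) start at positions 9, 40, 73, 85, 109.
ClaI cuts after base 2 of each site, so after positions 10, 41, 74, 86, 110.
Circular molecule, 5 cuts → 5 fragments:
  11–41 → 31 bp
  42–74 → 33 bp
  75–86 → 12 bp
  87–110 → 24 bp
  111–114 then 1–10 → 4 + 10 = 14 bp
Sorted largest to smallest: 33, 31, 24, 14, 12 bp.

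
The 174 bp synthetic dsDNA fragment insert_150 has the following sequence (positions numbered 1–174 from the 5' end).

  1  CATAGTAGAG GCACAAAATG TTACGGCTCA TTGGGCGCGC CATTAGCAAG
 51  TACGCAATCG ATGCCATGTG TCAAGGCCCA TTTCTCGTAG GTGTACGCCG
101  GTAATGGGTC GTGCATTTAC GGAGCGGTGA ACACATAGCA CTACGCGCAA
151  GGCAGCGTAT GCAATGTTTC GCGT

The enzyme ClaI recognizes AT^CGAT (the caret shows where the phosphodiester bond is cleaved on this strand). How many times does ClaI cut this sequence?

ATCGAT occurs starting at position 57.
ClaI cuts at 1 site.

1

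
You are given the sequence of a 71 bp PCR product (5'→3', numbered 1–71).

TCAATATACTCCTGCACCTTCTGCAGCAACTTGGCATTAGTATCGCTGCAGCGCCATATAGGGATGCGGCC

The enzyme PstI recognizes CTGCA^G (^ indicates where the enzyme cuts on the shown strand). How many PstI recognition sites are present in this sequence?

2

CTGCAG occurs starting at positions 21, 46.
PstI cuts at 2 sites.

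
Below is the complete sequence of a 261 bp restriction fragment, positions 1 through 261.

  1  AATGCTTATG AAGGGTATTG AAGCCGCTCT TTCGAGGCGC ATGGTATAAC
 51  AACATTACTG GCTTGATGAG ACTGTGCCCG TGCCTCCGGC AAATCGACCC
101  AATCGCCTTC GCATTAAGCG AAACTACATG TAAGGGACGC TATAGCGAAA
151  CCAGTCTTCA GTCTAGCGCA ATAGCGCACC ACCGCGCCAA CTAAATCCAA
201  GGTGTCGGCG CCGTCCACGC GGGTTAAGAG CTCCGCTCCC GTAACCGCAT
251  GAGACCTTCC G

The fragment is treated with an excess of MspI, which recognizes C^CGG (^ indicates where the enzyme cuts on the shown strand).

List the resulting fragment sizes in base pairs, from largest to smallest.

The MspI site (CCGG) starts at position 86.
MspI cuts after the first base of each site, so after position 86.
Linear molecule, 1 cut → 2 fragments:
  1–86 → 86 bp
  87–261 → 175 bp
Sorted largest to smallest: 175, 86 bp.

175, 86 bp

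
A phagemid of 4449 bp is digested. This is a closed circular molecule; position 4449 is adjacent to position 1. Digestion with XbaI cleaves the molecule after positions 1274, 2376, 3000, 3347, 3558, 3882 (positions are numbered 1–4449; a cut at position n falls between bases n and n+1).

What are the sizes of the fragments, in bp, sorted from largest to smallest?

1841, 1102, 624, 347, 324, 211 bp

Circular molecule, 6 cuts → 6 fragments:
  2376 − 1274 = 1102 bp
  3000 − 2376 = 624 bp
  3347 − 3000 = 347 bp
  3558 − 3347 = 211 bp
  3882 − 3558 = 324 bp
  wrap: 4449 − 3882 + 1274 = 1841 bp
Sorted largest to smallest: 1841, 1102, 624, 347, 324, 211 bp.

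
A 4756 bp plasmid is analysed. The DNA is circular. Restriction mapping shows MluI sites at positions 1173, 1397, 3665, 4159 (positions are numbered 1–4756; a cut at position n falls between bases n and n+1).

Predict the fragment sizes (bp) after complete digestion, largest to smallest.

2268, 1770, 494, 224 bp

Circular molecule, 4 cuts → 4 fragments:
  1397 − 1173 = 224 bp
  3665 − 1397 = 2268 bp
  4159 − 3665 = 494 bp
  wrap: 4756 − 4159 + 1173 = 1770 bp
Sorted largest to smallest: 2268, 1770, 494, 224 bp.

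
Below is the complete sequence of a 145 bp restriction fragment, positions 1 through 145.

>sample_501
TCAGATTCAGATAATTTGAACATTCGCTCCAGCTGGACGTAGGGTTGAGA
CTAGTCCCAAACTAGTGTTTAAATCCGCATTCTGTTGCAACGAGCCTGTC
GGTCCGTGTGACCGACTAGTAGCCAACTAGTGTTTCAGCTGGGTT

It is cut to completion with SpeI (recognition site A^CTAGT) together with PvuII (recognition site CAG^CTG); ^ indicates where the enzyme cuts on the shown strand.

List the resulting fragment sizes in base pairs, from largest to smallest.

SpeI sites (ACTAGT) start at positions 50, 61, 115, 126.
SpeI cuts after the first base of each site, so after positions 50, 61, 115, 126.
PvuII sites (CAGCTG) start at positions 30, 136.
PvuII cuts after base 3 of each site, so after positions 32, 138.
Combined cut positions: 32, 50, 61, 115, 126, 138.
Linear molecule, 6 cuts → 7 fragments:
  1–32 → 32 bp
  33–50 → 18 bp
  51–61 → 11 bp
  62–115 → 54 bp
  116–126 → 11 bp
  127–138 → 12 bp
  139–145 → 7 bp
Sorted largest to smallest: 54, 32, 18, 12, 11, 11, 7 bp.

54, 32, 18, 12, 11, 11, 7 bp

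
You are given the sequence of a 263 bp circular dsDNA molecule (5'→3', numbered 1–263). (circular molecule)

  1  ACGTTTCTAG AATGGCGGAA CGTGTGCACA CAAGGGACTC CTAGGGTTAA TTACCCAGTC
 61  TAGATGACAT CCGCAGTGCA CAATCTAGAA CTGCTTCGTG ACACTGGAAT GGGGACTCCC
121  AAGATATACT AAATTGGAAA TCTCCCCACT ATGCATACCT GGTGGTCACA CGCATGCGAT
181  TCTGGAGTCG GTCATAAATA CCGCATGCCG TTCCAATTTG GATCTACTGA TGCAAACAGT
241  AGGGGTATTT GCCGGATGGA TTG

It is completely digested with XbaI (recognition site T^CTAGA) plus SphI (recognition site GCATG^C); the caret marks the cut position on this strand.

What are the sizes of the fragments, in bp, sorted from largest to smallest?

XbaI sites (TCTAGA) start at positions 6, 59, 84.
XbaI cuts after the first base of each site, so after positions 6, 59, 84.
SphI sites (GCATGC) start at positions 172, 203.
SphI cuts after base 5 of each site (before the last base), so after positions 176, 207.
Combined cut positions: 6, 59, 84, 176, 207.
Circular molecule, 5 cuts → 5 fragments:
  7–59 → 53 bp
  60–84 → 25 bp
  85–176 → 92 bp
  177–207 → 31 bp
  208–263 then 1–6 → 56 + 6 = 62 bp
Sorted largest to smallest: 92, 62, 53, 31, 25 bp.

92, 62, 53, 31, 25 bp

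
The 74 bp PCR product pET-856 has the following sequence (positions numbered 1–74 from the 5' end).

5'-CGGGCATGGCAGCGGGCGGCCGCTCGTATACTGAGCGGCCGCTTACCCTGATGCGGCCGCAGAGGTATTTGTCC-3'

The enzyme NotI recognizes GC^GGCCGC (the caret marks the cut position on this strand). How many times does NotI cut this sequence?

GCGGCCGC occurs starting at positions 16, 35, 53.
NotI cuts at 3 sites.

3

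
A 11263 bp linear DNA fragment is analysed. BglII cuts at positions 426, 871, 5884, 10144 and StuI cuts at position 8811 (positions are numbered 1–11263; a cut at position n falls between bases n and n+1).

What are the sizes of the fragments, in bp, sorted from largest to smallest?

Combined cut positions (sorted): 426, 871, 5884, 8811, 10144.
Linear molecule, 5 cuts → 6 fragments:
  426 − 0 = 426 bp
  871 − 426 = 445 bp
  5884 − 871 = 5013 bp
  8811 − 5884 = 2927 bp
  10144 − 8811 = 1333 bp
  11263 − 10144 = 1119 bp
Sorted largest to smallest: 5013, 2927, 1333, 1119, 445, 426 bp.

5013, 2927, 1333, 1119, 445, 426 bp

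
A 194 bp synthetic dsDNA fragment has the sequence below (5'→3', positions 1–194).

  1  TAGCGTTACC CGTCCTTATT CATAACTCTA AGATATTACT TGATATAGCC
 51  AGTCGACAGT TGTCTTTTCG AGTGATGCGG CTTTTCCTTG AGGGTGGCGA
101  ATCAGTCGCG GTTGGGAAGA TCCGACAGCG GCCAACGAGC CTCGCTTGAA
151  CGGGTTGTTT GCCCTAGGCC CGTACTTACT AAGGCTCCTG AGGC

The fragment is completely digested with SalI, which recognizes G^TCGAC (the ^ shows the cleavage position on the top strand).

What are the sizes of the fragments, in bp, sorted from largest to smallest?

The SalI site (GTCGAC) starts at position 52.
SalI cuts after the first base of each site, so after position 52.
Linear molecule, 1 cut → 2 fragments:
  1–52 → 52 bp
  53–194 → 142 bp
Sorted largest to smallest: 142, 52 bp.

142, 52 bp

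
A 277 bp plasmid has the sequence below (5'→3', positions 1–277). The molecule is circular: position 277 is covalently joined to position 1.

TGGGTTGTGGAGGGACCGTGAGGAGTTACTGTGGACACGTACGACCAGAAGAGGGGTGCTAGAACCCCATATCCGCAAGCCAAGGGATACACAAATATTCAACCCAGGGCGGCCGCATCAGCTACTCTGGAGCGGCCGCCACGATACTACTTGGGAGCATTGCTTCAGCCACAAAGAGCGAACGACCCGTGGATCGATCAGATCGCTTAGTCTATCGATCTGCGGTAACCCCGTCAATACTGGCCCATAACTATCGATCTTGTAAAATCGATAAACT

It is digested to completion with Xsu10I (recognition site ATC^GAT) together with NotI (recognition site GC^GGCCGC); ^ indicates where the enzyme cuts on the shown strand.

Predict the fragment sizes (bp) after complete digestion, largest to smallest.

118, 62, 39, 23, 21, 14 bp

Xsu10I sites (ATCGAT) start at positions 193, 214, 253, 267.
Xsu10I cuts after base 3 of each site, so after positions 195, 216, 255, 269.
NotI sites (GCGGCCGC) start at positions 109, 132.
NotI cuts after base 2 of each site, so after positions 110, 133.
Combined cut positions: 110, 133, 195, 216, 255, 269.
Circular molecule, 6 cuts → 6 fragments:
  111–133 → 23 bp
  134–195 → 62 bp
  196–216 → 21 bp
  217–255 → 39 bp
  256–269 → 14 bp
  270–277 then 1–110 → 8 + 110 = 118 bp
Sorted largest to smallest: 118, 62, 39, 23, 21, 14 bp.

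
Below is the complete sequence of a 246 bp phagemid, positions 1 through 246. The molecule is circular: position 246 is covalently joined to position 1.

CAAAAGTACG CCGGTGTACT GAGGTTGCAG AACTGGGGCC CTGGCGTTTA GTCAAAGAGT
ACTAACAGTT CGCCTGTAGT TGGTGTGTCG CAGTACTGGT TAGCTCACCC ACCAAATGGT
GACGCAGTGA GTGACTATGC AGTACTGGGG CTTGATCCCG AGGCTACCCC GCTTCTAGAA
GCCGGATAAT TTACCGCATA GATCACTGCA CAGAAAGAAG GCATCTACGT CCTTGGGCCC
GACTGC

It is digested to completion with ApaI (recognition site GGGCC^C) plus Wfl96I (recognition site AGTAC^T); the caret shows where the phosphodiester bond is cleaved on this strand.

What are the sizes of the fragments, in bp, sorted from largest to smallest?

94, 49, 47, 34, 22 bp

ApaI sites (GGGCCC) start at positions 36, 235.
ApaI cuts after base 5 of each site (before the last base), so after positions 40, 239.
Wfl96I sites (AGTACT) start at positions 58, 92, 141.
Wfl96I cuts after base 5 of each site (before the last base), so after positions 62, 96, 145.
Combined cut positions: 40, 62, 96, 145, 239.
Circular molecule, 5 cuts → 5 fragments:
  41–62 → 22 bp
  63–96 → 34 bp
  97–145 → 49 bp
  146–239 → 94 bp
  240–246 then 1–40 → 7 + 40 = 47 bp
Sorted largest to smallest: 94, 49, 47, 34, 22 bp.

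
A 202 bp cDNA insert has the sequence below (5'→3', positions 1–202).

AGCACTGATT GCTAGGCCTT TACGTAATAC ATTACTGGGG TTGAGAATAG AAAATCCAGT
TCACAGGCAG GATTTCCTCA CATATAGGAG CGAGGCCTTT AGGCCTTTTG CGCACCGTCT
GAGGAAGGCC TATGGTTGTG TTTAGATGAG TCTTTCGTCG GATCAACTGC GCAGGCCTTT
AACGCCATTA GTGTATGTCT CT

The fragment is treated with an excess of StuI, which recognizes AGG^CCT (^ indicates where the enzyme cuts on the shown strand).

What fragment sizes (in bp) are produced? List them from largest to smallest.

79, 47, 27, 25, 16, 8 bp

StuI sites (AGGCCT) start at positions 14, 93, 101, 126, 173.
StuI cuts after base 3 of each site, so after positions 16, 95, 103, 128, 175.
Linear molecule, 5 cuts → 6 fragments:
  1–16 → 16 bp
  17–95 → 79 bp
  96–103 → 8 bp
  104–128 → 25 bp
  129–175 → 47 bp
  176–202 → 27 bp
Sorted largest to smallest: 79, 47, 27, 25, 16, 8 bp.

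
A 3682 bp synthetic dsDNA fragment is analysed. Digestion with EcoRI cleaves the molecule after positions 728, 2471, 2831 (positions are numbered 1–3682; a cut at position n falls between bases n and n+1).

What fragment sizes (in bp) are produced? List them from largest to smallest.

1743, 851, 728, 360 bp

Linear molecule, 3 cuts → 4 fragments:
  728 − 0 = 728 bp
  2471 − 728 = 1743 bp
  2831 − 2471 = 360 bp
  3682 − 2831 = 851 bp
Sorted largest to smallest: 1743, 851, 728, 360 bp.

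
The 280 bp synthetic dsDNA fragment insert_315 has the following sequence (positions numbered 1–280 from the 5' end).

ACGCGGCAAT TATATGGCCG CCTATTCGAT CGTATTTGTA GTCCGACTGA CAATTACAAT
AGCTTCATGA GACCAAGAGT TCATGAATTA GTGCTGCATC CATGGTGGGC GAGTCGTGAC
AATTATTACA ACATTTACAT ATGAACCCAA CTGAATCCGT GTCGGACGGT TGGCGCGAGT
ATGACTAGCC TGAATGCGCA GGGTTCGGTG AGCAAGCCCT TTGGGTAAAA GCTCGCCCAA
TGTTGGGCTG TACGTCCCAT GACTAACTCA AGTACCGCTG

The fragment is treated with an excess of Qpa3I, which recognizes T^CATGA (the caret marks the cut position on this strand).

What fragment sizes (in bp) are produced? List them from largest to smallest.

199, 65, 16 bp

Qpa3I sites (TCATGA) start at positions 65, 81.
Qpa3I cuts after the first base of each site, so after positions 65, 81.
Linear molecule, 2 cuts → 3 fragments:
  1–65 → 65 bp
  66–81 → 16 bp
  82–280 → 199 bp
Sorted largest to smallest: 199, 65, 16 bp.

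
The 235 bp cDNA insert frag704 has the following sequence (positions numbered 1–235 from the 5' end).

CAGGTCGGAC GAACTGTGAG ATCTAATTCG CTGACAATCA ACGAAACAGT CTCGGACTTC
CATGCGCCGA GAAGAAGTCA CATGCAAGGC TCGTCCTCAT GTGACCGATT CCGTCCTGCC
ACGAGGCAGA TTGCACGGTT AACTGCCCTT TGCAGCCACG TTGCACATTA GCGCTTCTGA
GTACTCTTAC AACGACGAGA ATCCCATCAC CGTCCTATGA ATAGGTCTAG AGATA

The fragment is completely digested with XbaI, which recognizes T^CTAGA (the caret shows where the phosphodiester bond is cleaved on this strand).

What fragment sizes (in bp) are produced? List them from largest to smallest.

The XbaI site (TCTAGA) starts at position 226.
XbaI cuts after the first base of each site, so after position 226.
Linear molecule, 1 cut → 2 fragments:
  1–226 → 226 bp
  227–235 → 9 bp
Sorted largest to smallest: 226, 9 bp.

226, 9 bp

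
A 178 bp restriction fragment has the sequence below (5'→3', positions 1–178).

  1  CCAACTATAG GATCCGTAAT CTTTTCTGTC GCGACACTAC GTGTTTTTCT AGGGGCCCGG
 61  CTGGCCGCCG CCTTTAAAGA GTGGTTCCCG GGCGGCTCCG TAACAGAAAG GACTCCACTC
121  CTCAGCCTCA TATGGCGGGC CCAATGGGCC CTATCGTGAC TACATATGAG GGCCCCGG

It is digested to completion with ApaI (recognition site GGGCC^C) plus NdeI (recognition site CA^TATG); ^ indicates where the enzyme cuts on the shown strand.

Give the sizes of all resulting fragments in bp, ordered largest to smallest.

73, 57, 14, 11, 10, 9, 4 bp

ApaI sites (GGGCCC) start at positions 53, 137, 146, 170.
ApaI cuts after base 5 of each site (before the last base), so after positions 57, 141, 150, 174.
NdeI sites (CATATG) start at positions 129, 163.
NdeI cuts after base 2 of each site, so after positions 130, 164.
Combined cut positions: 57, 130, 141, 150, 164, 174.
Linear molecule, 6 cuts → 7 fragments:
  1–57 → 57 bp
  58–130 → 73 bp
  131–141 → 11 bp
  142–150 → 9 bp
  151–164 → 14 bp
  165–174 → 10 bp
  175–178 → 4 bp
Sorted largest to smallest: 73, 57, 14, 11, 10, 9, 4 bp.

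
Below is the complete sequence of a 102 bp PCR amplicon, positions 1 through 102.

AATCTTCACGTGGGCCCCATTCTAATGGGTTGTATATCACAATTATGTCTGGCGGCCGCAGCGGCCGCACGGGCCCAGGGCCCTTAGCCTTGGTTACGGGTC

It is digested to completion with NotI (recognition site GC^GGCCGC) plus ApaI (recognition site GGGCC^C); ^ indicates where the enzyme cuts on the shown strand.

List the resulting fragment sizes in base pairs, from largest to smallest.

NotI sites (GCGGCCGC) start at positions 52, 61.
NotI cuts after base 2 of each site, so after positions 53, 62.
ApaI sites (GGGCCC) start at positions 12, 71, 78.
ApaI cuts after base 5 of each site (before the last base), so after positions 16, 75, 82.
Combined cut positions: 16, 53, 62, 75, 82.
Linear molecule, 5 cuts → 6 fragments:
  1–16 → 16 bp
  17–53 → 37 bp
  54–62 → 9 bp
  63–75 → 13 bp
  76–82 → 7 bp
  83–102 → 20 bp
Sorted largest to smallest: 37, 20, 16, 13, 9, 7 bp.

37, 20, 16, 13, 9, 7 bp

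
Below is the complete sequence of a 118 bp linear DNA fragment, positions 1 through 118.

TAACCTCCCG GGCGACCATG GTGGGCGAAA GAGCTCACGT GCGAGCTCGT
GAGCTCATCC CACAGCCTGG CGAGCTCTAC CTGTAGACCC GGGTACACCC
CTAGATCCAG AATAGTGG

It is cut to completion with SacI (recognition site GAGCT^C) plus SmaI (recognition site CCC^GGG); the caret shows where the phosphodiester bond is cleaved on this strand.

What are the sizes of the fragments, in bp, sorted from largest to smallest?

28, 26, 21, 14, 12, 9, 8 bp

SacI sites (GAGCTC) start at positions 31, 43, 51, 72.
SacI cuts after base 5 of each site (before the last base), so after positions 35, 47, 55, 76.
SmaI sites (CCCGGG) start at positions 7, 88.
SmaI cuts after base 3 of each site, so after positions 9, 90.
Combined cut positions: 9, 35, 47, 55, 76, 90.
Linear molecule, 6 cuts → 7 fragments:
  1–9 → 9 bp
  10–35 → 26 bp
  36–47 → 12 bp
  48–55 → 8 bp
  56–76 → 21 bp
  77–90 → 14 bp
  91–118 → 28 bp
Sorted largest to smallest: 28, 26, 21, 14, 12, 9, 8 bp.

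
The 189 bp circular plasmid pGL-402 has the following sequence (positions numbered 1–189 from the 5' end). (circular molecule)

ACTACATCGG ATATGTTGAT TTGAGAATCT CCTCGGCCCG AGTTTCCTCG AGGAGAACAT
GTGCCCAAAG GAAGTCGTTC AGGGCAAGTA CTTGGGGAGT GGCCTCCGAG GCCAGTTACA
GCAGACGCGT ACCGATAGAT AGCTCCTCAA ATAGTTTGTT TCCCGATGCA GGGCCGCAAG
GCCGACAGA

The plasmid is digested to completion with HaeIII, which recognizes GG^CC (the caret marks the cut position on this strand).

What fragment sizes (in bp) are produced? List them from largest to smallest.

HaeIII sites (GGCC) start at positions 35, 101, 110, 172, 180.
HaeIII cuts after base 2 of each site, so after positions 36, 102, 111, 173, 181.
Circular molecule, 5 cuts → 5 fragments:
  37–102 → 66 bp
  103–111 → 9 bp
  112–173 → 62 bp
  174–181 → 8 bp
  182–189 then 1–36 → 8 + 36 = 44 bp
Sorted largest to smallest: 66, 62, 44, 9, 8 bp.

66, 62, 44, 9, 8 bp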